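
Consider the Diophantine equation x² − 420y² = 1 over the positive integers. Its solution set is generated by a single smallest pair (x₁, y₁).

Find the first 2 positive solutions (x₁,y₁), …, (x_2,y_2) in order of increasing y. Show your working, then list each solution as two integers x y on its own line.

41 2
3361 164

√420 = [20; 2,40, …], period ℓ=2 (even) → k=1
a_0=20:  p_0=20·1+0=20,  q_0=20·0+1=1
a_1=2:  p_1=2·20+1=41,  q_1=2·1+0=2
fundamental: x₁=41, y₁=2  (since 1681 − 420·4 = 1)
(x_2, y_2) = (41·41 + 420·2·2, 41·2 + 2·41) = (3361, 164)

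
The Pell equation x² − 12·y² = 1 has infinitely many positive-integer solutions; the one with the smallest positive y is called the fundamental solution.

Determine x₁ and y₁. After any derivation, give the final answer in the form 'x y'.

[3; 2,6] for √12; ℓ=2 ⇒ convergent index 1
step 0: (3, 1)  from 3·(1,0) + (0,1)
step 1: (7, 2)  from 2·(3,1) + (1,0)
fundamental: x₁=7, y₁=2  (since 49 − 12·4 = 1)

7 2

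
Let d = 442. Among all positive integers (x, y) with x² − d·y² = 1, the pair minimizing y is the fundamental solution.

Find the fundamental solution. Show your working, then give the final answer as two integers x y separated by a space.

883 42

√442 → a₀=21, period (42); ℓ=1 odd so k=1
a_0=21:  p_0=21·1+0=21,  q_0=21·0+1=1
a_1=42:  p_1=42·21+1=883,  q_1=42·1+0=42
fundamental: x₁=883, y₁=42  (since 779689 − 442·1764 = 1)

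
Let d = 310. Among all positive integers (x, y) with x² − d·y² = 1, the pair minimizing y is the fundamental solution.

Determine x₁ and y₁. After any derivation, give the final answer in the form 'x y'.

848719 48204

√310 = [17; 1,1,1,1,5,…,1,1,34, …], period ℓ=16 (even) → k=15
step 0: (17, 1)  from 17·(1,0) + (0,1)
…
step 3: (53, 3)  from 1·(35,2) + (18,1)
step 4: (88, 5)  from 1·(53,3) + (35,2)
…
step 6: (1567, 89)  from 3·(493,28) + (88,5)
step 7: (2060, 117)  from 1·(1567,89) + (493,28)
…
step 10: (28928, 1643)  from 3·(7747,440) + (5687,323)
step 11: (152387, 8655)  from 5·(28928,1643) + (7747,440)
…
step 13: (333702, 18953)  from 1·(181315,10298) + (152387,8655)
step 14: (515017, 29251)  from 1·(333702,18953) + (181315,10298)
step 15: (848719, 48204)  from 1·(515017,29251) + (333702,18953)
→ (848719, 48204).  Check: 848719²=720323940961, 310·48204²=720323940960, difference 1.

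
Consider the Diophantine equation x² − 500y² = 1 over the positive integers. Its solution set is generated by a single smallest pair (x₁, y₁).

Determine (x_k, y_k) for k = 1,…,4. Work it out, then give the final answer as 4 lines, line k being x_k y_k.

930249 41602
1730726404001 77400437796
3220013013190122249 144003359718540806
5990827771012465337616001 267917962749548332043592

√500 = [22; 2,1,3,2,1,…,1,2,44, …], period ℓ=14 (even) → k=13
k=0  a_k=22  p_k/q_k = 22/1
…
k=2  a_k=1  p_k/q_k = 67/3
…
k=5  a_k=1  p_k/q_k = 805/36
k=6  a_k=1  p_k/q_k = 1364/61
k=7  a_k=10  p_k/q_k = 14445/646
…
k=12  a_k=1  p_k/q_k = 335522/15005
k=13  a_k=2  p_k/q_k = 930249/41602
fundamental: x₁=930249, y₁=41602  (since 865363202001 − 500·1730726404 = 1)
k=2:  x_2 = 930249·930249+500·41602·41602 = 1730726404001,  y_2 = 930249·41602+41602·930249 = 77400437796
k=3:  x_3 = 930249·1730726404001+500·41602·77400437796 = 3220013013190122249,  y_3 = 930249·77400437796+41602·1730726404001 = 144003359718540806
k=4:  x_4 = 930249·3220013013190122249+500·41602·144003359718540806 = 5990827771012465337616001,  y_4 = 930249·144003359718540806+41602·3220013013190122249 = 267917962749548332043592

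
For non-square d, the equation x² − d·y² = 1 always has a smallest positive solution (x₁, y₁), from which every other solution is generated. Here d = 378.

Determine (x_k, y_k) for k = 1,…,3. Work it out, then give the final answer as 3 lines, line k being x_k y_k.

√378 = [19; 2,3,1,4,1,3,2,38, …], period ℓ=8 (even) → k=7
k=0  a_k=19  p_k/q_k = 19/1
k=1  a_k=2  p_k/q_k = 39/2
k=2  a_k=3  p_k/q_k = 136/7
k=3  a_k=1  p_k/q_k = 175/9
…
k=5  a_k=1  p_k/q_k = 1011/52
k=6  a_k=3  p_k/q_k = 3869/199
k=7  a_k=2  p_k/q_k = 8749/450
fundamental: x₁=8749, y₁=450  (since 76545001 − 378·202500 = 1)
n=2: (8749,450)∘(8749,450) = (8749·8749+378·450·450, 8749·450+450·8749) = (153090001,7874100)
n=3: (153090001,7874100)∘(8749,450) = (8749·153090001+378·450·7874100, 8749·7874100+450·153090001) = (2678768828749,137781001350)

8749 450
153090001 7874100
2678768828749 137781001350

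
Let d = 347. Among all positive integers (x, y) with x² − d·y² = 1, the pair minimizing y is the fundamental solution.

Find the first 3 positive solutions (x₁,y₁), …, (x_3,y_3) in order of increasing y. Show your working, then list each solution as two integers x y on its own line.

[18; 1,1,1,2,4,…,1,1,36] for √347; ℓ=14 ⇒ convergent index 13
i=0: a=18 ⇒ p=18, q=1
…
i=2: a=1 ⇒ p=37, q=2
…
i=4: a=2 ⇒ p=149, q=8
i=5: a=4 ⇒ p=652, q=35
…
i=7: a=17 ⇒ p=14269, q=766
…
i=12: a=1 ⇒ p=402885, q=21628
i=13: a=1 ⇒ p=641602, q=34443
(x₁, y₁) = (641602, 34443);  641602² − 347·34443² = 1 ✓
(x_2, y_2) = (641602·641602 + 347·34443·34443, 641602·34443 + 34443·641602) = (823306252807, 44197395372)
(x_3, y_3) = (641602·823306252807 + 347·34443·44197395372, 641602·44197395372 + 34443·823306252807) = (1056469876826312026, 56714274530897445)

641602 34443
823306252807 44197395372
1056469876826312026 56714274530897445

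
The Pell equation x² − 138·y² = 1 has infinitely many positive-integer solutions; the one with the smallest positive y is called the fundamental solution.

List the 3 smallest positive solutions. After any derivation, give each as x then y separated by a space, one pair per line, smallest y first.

47 4
4417 376
415151 35340

d=138: √d = [11; 1,2,1,22] (ℓ=4, even), read p_3/q_3
i=0: a=11 ⇒ p=11, q=1
i=1: a=1 ⇒ p=12, q=1
i=2: a=2 ⇒ p=35, q=3
i=3: a=1 ⇒ p=47, q=4
(x₁, y₁) = (47, 4);  47² − 138·4² = 1 ✓
(47+4√138)^2 = 4417 + 376√138
(47+4√138)^3 = 415151 + 35340√138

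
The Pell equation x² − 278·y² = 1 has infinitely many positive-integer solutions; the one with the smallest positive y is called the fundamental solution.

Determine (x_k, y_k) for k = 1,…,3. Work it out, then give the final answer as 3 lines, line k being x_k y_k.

2501 150
12510001 750300
62575022501 3753000450

√278 = [16; 1,2,16,2,1,32, …], period ℓ=6 (even) → k=5
step 0: (16, 1)  from 16·(1,0) + (0,1)
step 1: (17, 1)  from 1·(16,1) + (1,0)
…
step 3: (817, 49)  from 16·(50,3) + (17,1)
step 4: (1684, 101)  from 2·(817,49) + (50,3)
step 5: (2501, 150)  from 1·(1684,101) + (817,49)
fundamental: x₁=2501, y₁=150  (since 6255001 − 278·22500 = 1)
(2501+150√278)^2 = 12510001 + 750300√278
(2501+150√278)^3 = 62575022501 + 3753000450√278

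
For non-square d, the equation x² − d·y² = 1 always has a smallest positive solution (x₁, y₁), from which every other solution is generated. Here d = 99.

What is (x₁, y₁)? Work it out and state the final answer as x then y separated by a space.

√99 = [9; 1,18, …], period ℓ=2 (even) → k=1
i=0: a=9 ⇒ p=9, q=1
i=1: a=1 ⇒ p=10, q=1
→ (10, 1).  Check: 10²=100, 99·1²=99, difference 1.

10 1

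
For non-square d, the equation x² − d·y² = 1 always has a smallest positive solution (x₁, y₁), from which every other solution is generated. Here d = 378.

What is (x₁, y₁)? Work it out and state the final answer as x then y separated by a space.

d=378: √d = [19; 2,3,1,4,1,3,2,38] (ℓ=8, even), read p_7/q_7
a_0=19:  p_0=19·1+0=19,  q_0=19·0+1=1
a_1=2:  p_1=2·19+1=39,  q_1=2·1+0=2
a_2=3:  p_2=3·39+19=136,  q_2=3·2+1=7
a_3=1:  p_3=1·136+39=175,  q_3=1·7+2=9
a_4=4:  p_4=4·175+136=836,  q_4=4·9+7=43
a_5=1:  p_5=1·836+175=1011,  q_5=1·43+9=52
a_6=3:  p_6=3·1011+836=3869,  q_6=3·52+43=199
a_7=2:  p_7=2·3869+1011=8749,  q_7=2·199+52=450
(x₁, y₁) = (8749, 450);  8749² − 378·450² = 1 ✓

8749 450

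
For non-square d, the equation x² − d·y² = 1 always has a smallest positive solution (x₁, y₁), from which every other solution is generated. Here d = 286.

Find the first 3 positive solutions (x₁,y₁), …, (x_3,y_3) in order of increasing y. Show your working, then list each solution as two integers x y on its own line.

d=286: √d = [16; 1,10,3,3,2,3,3,10,1,32] (ℓ=10, even), read p_9/q_9
i=0: a=16 ⇒ p=16, q=1
…
i=2: a=10 ⇒ p=186, q=11
i=3: a=3 ⇒ p=575, q=34
…
i=5: a=2 ⇒ p=4397, q=260
i=6: a=3 ⇒ p=15102, q=893
i=7: a=3 ⇒ p=49703, q=2939
i=8: a=10 ⇒ p=512132, q=30283
i=9: a=1 ⇒ p=561835, q=33222
→ (561835, 33222).  Check: 561835²=315658567225, 286·33222²=315658567224, difference 1.
(x_2, y_2) = (561835·561835 + 286·33222·33222, 561835·33222 + 33222·561835) = (631317134449, 37330564740)
(x_3, y_3) = (561835·631317134449 + 286·33222·37330564740, 561835·37330564740 + 33222·631317134449) = (709392124465745995, 41947235681362578)

561835 33222
631317134449 37330564740
709392124465745995 41947235681362578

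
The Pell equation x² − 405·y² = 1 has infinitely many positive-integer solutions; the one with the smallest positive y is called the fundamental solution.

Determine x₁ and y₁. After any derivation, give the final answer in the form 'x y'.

√405 → a₀=20, period (8,40); ℓ=2 even so k=1
k=0  a_k=20  p_k/q_k = 20/1
k=1  a_k=8  p_k/q_k = 161/8
fundamental: x₁=161, y₁=8  (since 25921 − 405·64 = 1)

161 8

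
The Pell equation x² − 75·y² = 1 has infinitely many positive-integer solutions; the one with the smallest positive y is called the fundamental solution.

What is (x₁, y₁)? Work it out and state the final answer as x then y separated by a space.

d=75: √d = [8; 1,1,1,16] (ℓ=4, even), read p_3/q_3
step 0: (8, 1)  from 8·(1,0) + (0,1)
…
step 2: (17, 2)  from 1·(9,1) + (8,1)
step 3: (26, 3)  from 1·(17,2) + (9,1)
(x₁, y₁) = (26, 3);  26² − 75·3² = 1 ✓

26 3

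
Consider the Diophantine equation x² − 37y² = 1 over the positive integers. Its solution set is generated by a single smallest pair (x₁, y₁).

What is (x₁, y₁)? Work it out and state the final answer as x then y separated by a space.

73 12

√37 → a₀=6, period (12); ℓ=1 odd so k=1
i=0: a=6 ⇒ p=6, q=1
i=1: a=12 ⇒ p=73, q=12
→ (73, 12).  Check: 73²=5329, 37·12²=5328, difference 1.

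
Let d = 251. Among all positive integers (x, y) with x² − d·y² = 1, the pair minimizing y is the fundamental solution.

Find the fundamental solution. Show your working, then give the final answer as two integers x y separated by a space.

[15; 1,5,2,1,2,…,5,1,30] for √251; ℓ=14 ⇒ convergent index 13
step 0: (15, 1)  from 15·(1,0) + (0,1)
step 1: (16, 1)  from 1·(15,1) + (1,0)
step 2: (95, 6)  from 5·(16,1) + (15,1)
…
step 7: (29563, 1866)  from 15·(1917,121) + (808,51)
step 8: (61043, 3853)  from 2·(29563,1866) + (1917,121)
step 9: (151649, 9572)  from 2·(61043,3853) + (29563,1866)
step 10: (212692, 13425)  from 1·(151649,9572) + (61043,3853)
…
step 12: (3097857, 195535)  from 5·(577033,36422) + (212692,13425)
step 13: (3674890, 231957)  from 1·(3097857,195535) + (577033,36422)
→ (3674890, 231957).  Check: 3674890²=13504816512100, 251·231957²=13504816512099, difference 1.

3674890 231957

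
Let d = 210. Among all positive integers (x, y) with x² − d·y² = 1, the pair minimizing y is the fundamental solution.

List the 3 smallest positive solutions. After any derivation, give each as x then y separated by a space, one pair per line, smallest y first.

√210 = [14; 2,28, …], period ℓ=2 (even) → k=1
k=0  a_k=14  p_k/q_k = 14/1
k=1  a_k=2  p_k/q_k = 29/2
→ (29, 2).  Check: 29²=841, 210·2²=840, difference 1.
(x_2, y_2) = (29·29 + 210·2·2, 29·2 + 2·29) = (1681, 116)
(x_3, y_3) = (29·1681 + 210·2·116, 29·116 + 2·1681) = (97469, 6726)

29 2
1681 116
97469 6726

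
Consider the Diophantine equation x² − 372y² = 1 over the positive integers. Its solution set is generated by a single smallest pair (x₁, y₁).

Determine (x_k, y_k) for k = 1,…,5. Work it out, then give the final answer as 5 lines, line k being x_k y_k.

12151 630
295293601 15310260
7176225079351 372069937890
174396621583094401 9042043615292520
4238186690536135053751 219739743566768883150

d=372: √d = [19; 3,2,12,2,3,38] (ℓ=6, even), read p_5/q_5
i=0: a=19 ⇒ p=19, q=1
i=1: a=3 ⇒ p=58, q=3
…
i=4: a=2 ⇒ p=3491, q=181
i=5: a=3 ⇒ p=12151, q=630
→ (12151, 630).  Check: 12151²=147646801, 372·630²=147646800, difference 1.
(12151+630√372)^2 = 295293601 + 15310260√372
(12151+630√372)^3 = 7176225079351 + 372069937890√372
(12151+630√372)^4 = 174396621583094401 + 9042043615292520√372
(12151+630√372)^5 = 4238186690536135053751 + 219739743566768883150√372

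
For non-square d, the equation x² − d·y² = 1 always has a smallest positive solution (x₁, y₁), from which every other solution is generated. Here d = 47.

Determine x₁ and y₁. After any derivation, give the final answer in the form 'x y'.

√47 = [6; 1,5,1,12, …], period ℓ=4 (even) → k=3
k=0  a_k=6  p_k/q_k = 6/1
k=1  a_k=1  p_k/q_k = 7/1
k=2  a_k=5  p_k/q_k = 41/6
k=3  a_k=1  p_k/q_k = 48/7
(x₁, y₁) = (48, 7);  48² − 47·7² = 1 ✓

48 7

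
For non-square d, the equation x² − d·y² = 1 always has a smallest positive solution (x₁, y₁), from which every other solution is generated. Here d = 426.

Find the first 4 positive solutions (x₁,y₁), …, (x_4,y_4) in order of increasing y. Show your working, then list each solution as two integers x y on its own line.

88751 4300
15753480001 763258600
2796274207048751 135479928012900
496344264283813920001 24047958181382517200

d=426: √d = [20; 1,1,1,3,2,6,2,3,1,1,1,40] (ℓ=12, even), read p_11/q_11
step 0: (20, 1)  from 20·(1,0) + (0,1)
step 1: (21, 1)  from 1·(20,1) + (1,0)
step 2: (41, 2)  from 1·(21,1) + (20,1)
step 3: (62, 3)  from 1·(41,2) + (21,1)
step 4: (227, 11)  from 3·(62,3) + (41,2)
step 5: (516, 25)  from 2·(227,11) + (62,3)
step 6: (3323, 161)  from 6·(516,25) + (227,11)
…
step 9: (31971, 1549)  from 1·(24809,1202) + (7162,347)
step 10: (56780, 2751)  from 1·(31971,1549) + (24809,1202)
step 11: (88751, 4300)  from 1·(56780,2751) + (31971,1549)
fundamental: x₁=88751, y₁=4300  (since 7876740001 − 426·18490000 = 1)
(x_2, y_2) = (88751·88751 + 426·4300·4300, 88751·4300 + 4300·88751) = (15753480001, 763258600)
(x_3, y_3) = (88751·15753480001 + 426·4300·763258600, 88751·763258600 + 4300·15753480001) = (2796274207048751, 135479928012900)
(x_4, y_4) = (88751·2796274207048751 + 426·4300·135479928012900, 88751·135479928012900 + 4300·2796274207048751) = (496344264283813920001, 24047958181382517200)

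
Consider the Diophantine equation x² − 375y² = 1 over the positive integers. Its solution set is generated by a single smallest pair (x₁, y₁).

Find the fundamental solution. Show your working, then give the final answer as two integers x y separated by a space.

√375 = [19; 2,1,2,1,5,1,2,1,2,38, …], period ℓ=10 (even) → k=9
k=0  a_k=19  p_k/q_k = 19/1
k=1  a_k=2  p_k/q_k = 39/2
k=2  a_k=1  p_k/q_k = 58/3
…
k=4  a_k=1  p_k/q_k = 213/11
k=5  a_k=5  p_k/q_k = 1220/63
…
k=8  a_k=1  p_k/q_k = 5519/285
k=9  a_k=2  p_k/q_k = 15124/781
(x₁, y₁) = (15124, 781);  15124² − 375·781² = 1 ✓

15124 781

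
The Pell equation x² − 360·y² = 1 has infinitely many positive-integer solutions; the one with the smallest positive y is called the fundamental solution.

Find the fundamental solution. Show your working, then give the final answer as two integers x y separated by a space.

[18; 1,36] for √360; ℓ=2 ⇒ convergent index 1
a_0=18:  p_0=18·1+0=18,  q_0=18·0+1=1
a_1=1:  p_1=1·18+1=19,  q_1=1·1+0=1
(x₁, y₁) = (19, 1);  19² − 360·1² = 1 ✓

19 1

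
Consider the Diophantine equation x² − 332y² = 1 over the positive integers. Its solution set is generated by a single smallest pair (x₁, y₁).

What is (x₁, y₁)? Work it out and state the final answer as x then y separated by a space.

13447 738

[18; 4,1,1,8,1,1,4,36] for √332; ℓ=8 ⇒ convergent index 7
i=0: a=18 ⇒ p=18, q=1
…
i=2: a=1 ⇒ p=91, q=5
…
i=6: a=1 ⇒ p=2970, q=163
i=7: a=4 ⇒ p=13447, q=738
(x₁, y₁) = (13447, 738);  13447² − 332·738² = 1 ✓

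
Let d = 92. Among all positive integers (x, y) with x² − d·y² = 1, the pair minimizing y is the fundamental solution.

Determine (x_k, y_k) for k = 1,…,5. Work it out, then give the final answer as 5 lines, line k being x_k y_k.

1151 120
2649601 276240
6099380351 635904360
14040770918401 1463851560480
32321848554778751 3369785656320600

√92 → a₀=9, period (1,1,2,4,2,1,1,18); ℓ=8 even so k=7
i=0: a=9 ⇒ p=9, q=1
i=1: a=1 ⇒ p=10, q=1
i=2: a=1 ⇒ p=19, q=2
i=3: a=2 ⇒ p=48, q=5
…
i=5: a=2 ⇒ p=470, q=49
i=6: a=1 ⇒ p=681, q=71
i=7: a=1 ⇒ p=1151, q=120
(x₁, y₁) = (1151, 120);  1151² − 92·120² = 1 ✓
(x_2, y_2) = (1151·1151 + 92·120·120, 1151·120 + 120·1151) = (2649601, 276240)
(x_3, y_3) = (1151·2649601 + 92·120·276240, 1151·276240 + 120·2649601) = (6099380351, 635904360)
(x_4, y_4) = (1151·6099380351 + 92·120·635904360, 1151·635904360 + 120·6099380351) = (14040770918401, 1463851560480)
(x_5, y_5) = (1151·14040770918401 + 92·120·1463851560480, 1151·1463851560480 + 120·14040770918401) = (32321848554778751, 3369785656320600)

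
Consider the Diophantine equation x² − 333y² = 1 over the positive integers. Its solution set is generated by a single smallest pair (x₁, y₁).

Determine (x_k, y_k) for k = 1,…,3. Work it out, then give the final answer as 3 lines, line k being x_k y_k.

[18; 4,36] for √333; ℓ=2 ⇒ convergent index 1
step 0: (18, 1)  from 18·(1,0) + (0,1)
step 1: (73, 4)  from 4·(18,1) + (1,0)
(x₁, y₁) = (73, 4);  73² − 333·4² = 1 ✓
(73+4√333)^2 = 10657 + 584√333
(73+4√333)^3 = 1555849 + 85260√333

73 4
10657 584
1555849 85260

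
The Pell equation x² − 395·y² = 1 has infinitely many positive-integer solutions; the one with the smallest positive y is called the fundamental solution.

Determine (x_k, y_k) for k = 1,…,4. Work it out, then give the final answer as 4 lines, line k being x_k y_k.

d=395: √d = [19; 1,6,1,38] (ℓ=4, even), read p_3/q_3
k=0  a_k=19  p_k/q_k = 19/1
…
k=2  a_k=6  p_k/q_k = 139/7
k=3  a_k=1  p_k/q_k = 159/8
fundamental: x₁=159, y₁=8  (since 25281 − 395·64 = 1)
n=2: (159,8)∘(159,8) = (159·159+395·8·8, 159·8+8·159) = (50561,2544)
n=3: (50561,2544)∘(159,8) = (159·50561+395·8·2544, 159·2544+8·50561) = (16078239,808984)
n=4: (16078239,808984)∘(159,8) = (159·16078239+395·8·808984, 159·808984+8·16078239) = (5112829441,257254368)

159 8
50561 2544
16078239 808984
5112829441 257254368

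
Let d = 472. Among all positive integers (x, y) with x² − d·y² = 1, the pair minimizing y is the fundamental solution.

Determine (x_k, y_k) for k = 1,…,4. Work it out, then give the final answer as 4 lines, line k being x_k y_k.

[21; 1,2,1,1,1,…,2,1,42] for √472; ℓ=14 ⇒ convergent index 13
step 0: (21, 1)  from 21·(1,0) + (0,1)
…
step 5: (239, 11)  from 1·(152,7) + (87,4)
step 6: (1108, 51)  from 4·(239,11) + (152,7)
step 7: (5779, 266)  from 5·(1108,51) + (239,11)
step 8: (24224, 1115)  from 4·(5779,266) + (1108,51)
step 9: (30003, 1381)  from 1·(24224,1115) + (5779,266)
…
step 12: (222687, 10250)  from 2·(84230,3877) + (54227,2496)
step 13: (306917, 14127)  from 1·(222687,10250) + (84230,3877)
fundamental: x₁=306917, y₁=14127  (since 94198044889 − 472·199572129 = 1)
(x_2, y_2) = (306917·306917 + 472·14127·14127, 306917·14127 + 14127·306917) = (188396089777, 8671632918)
(x_3, y_3) = (306917·188396089777 + 472·14127·8671632918, 306917·8671632918 + 14127·188396089777) = (115643925371868101, 5322943120573485)
(x_4, y_4) = (306917·115643925371868101 + 472·14127·5322943120573485, 306917·5322943120573485 + 14127·115643925371868101) = (70986173286526887819457, 3267403467465432958572)

306917 14127
188396089777 8671632918
115643925371868101 5322943120573485
70986173286526887819457 3267403467465432958572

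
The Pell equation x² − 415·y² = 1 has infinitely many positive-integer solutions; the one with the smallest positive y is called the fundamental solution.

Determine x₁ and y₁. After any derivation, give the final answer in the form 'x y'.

√415 → a₀=20, period (2,1,2,4,6,…,1,2,40); ℓ=16 even so k=15
k=0  a_k=20  p_k/q_k = 20/1
…
k=4  a_k=4  p_k/q_k = 713/35
…
k=7  a_k=1  p_k/q_k = 9595/471
…
k=10  a_k=1  p_k/q_k = 77473/3803
…
k=13  a_k=2  p_k/q_k = 4730294/232201
k=14  a_k=1  p_k/q_k = 6841255/335824
k=15  a_k=2  p_k/q_k = 18412804/903849
fundamental: x₁=18412804, y₁=903849  (since 339031351142416 − 415·816943014801 = 1)

18412804 903849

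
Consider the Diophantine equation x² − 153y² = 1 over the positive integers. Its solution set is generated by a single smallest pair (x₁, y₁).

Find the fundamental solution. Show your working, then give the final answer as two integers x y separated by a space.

d=153: √d = [12; 2,1,2,2,2,1,2,24] (ℓ=8, even), read p_7/q_7
k=0  a_k=12  p_k/q_k = 12/1
k=1  a_k=2  p_k/q_k = 25/2
…
k=3  a_k=2  p_k/q_k = 99/8
k=4  a_k=2  p_k/q_k = 235/19
k=5  a_k=2  p_k/q_k = 569/46
k=6  a_k=1  p_k/q_k = 804/65
k=7  a_k=2  p_k/q_k = 2177/176
fundamental: x₁=2177, y₁=176  (since 4739329 − 153·30976 = 1)

2177 176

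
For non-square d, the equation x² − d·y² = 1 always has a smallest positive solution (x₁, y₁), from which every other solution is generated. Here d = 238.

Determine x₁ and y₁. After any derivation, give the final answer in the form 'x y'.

11663 756

d=238: √d = [15; 2,2,1,14,1,2,2,30] (ℓ=8, even), read p_7/q_7
a_0=15:  p_0=15·1+0=15,  q_0=15·0+1=1
…
a_2=2:  p_2=2·31+15=77,  q_2=2·2+1=5
a_3=1:  p_3=1·77+31=108,  q_3=1·5+2=7
…
a_5=1:  p_5=1·1589+108=1697,  q_5=1·103+7=110
a_6=2:  p_6=2·1697+1589=4983,  q_6=2·110+103=323
a_7=2:  p_7=2·4983+1697=11663,  q_7=2·323+110=756
→ (11663, 756).  Check: 11663²=136025569, 238·756²=136025568, difference 1.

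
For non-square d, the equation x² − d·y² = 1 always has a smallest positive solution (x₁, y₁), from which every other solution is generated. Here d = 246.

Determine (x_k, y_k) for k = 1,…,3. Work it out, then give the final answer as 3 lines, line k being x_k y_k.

√246 → a₀=15, period (1,2,5,1,14,1,5,2,1,30); ℓ=10 even so k=9
i=0: a=15 ⇒ p=15, q=1
…
i=3: a=5 ⇒ p=251, q=16
i=4: a=1 ⇒ p=298, q=19
i=5: a=14 ⇒ p=4423, q=282
i=6: a=1 ⇒ p=4721, q=301
…
i=8: a=2 ⇒ p=60777, q=3875
i=9: a=1 ⇒ p=88805, q=5662
fundamental: x₁=88805, y₁=5662  (since 7886328025 − 246·32058244 = 1)
k=2:  x_2 = 88805·88805+246·5662·5662 = 15772656049,  y_2 = 88805·5662+5662·88805 = 1005627820
k=3:  x_3 = 88805·15772656049+246·5662·1005627820 = 2801381440774085,  y_3 = 88805·1005627820+5662·15772656049 = 178609557104538

88805 5662
15772656049 1005627820
2801381440774085 178609557104538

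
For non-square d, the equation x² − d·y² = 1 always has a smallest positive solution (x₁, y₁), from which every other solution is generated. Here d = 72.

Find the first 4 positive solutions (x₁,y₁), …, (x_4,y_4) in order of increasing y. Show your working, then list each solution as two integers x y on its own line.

√72 = [8; 2,16, …], period ℓ=2 (even) → k=1
i=0: a=8 ⇒ p=8, q=1
i=1: a=2 ⇒ p=17, q=2
fundamental: x₁=17, y₁=2  (since 289 − 72·4 = 1)
(x_2, y_2) = (17·17 + 72·2·2, 17·2 + 2·17) = (577, 68)
(x_3, y_3) = (17·577 + 72·2·68, 17·68 + 2·577) = (19601, 2310)
(x_4, y_4) = (17·19601 + 72·2·2310, 17·2310 + 2·19601) = (665857, 78472)

17 2
577 68
19601 2310
665857 78472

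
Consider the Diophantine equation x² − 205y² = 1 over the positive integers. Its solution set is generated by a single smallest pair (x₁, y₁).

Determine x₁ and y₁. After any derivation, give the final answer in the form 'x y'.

39689 2772

√205 = [14; 3,6,1,4,1,6,3,28, …], period ℓ=8 (even) → k=7
a_0=14:  p_0=14·1+0=14,  q_0=14·0+1=1
…
a_2=6:  p_2=6·43+14=272,  q_2=6·3+1=19
…
a_6=6:  p_6=6·1847+1532=12614,  q_6=6·129+107=881
a_7=3:  p_7=3·12614+1847=39689,  q_7=3·881+129=2772
fundamental: x₁=39689, y₁=2772  (since 1575216721 − 205·7683984 = 1)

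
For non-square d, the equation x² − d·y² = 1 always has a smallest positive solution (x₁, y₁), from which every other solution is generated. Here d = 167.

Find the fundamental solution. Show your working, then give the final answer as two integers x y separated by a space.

d=167: √d = [12; 1,11,1,24] (ℓ=4, even), read p_3/q_3
step 0: (12, 1)  from 12·(1,0) + (0,1)
…
step 2: (155, 12)  from 11·(13,1) + (12,1)
step 3: (168, 13)  from 1·(155,12) + (13,1)
(x₁, y₁) = (168, 13);  168² − 167·13² = 1 ✓

168 13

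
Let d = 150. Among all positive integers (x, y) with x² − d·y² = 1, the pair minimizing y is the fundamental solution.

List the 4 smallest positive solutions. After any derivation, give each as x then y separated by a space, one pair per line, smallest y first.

√150 → a₀=12, period (4,24); ℓ=2 even so k=1
i=0: a=12 ⇒ p=12, q=1
i=1: a=4 ⇒ p=49, q=4
→ (49, 4).  Check: 49²=2401, 150·4²=2400, difference 1.
k=2:  x_2 = 49·49+150·4·4 = 4801,  y_2 = 49·4+4·49 = 392
k=3:  x_3 = 49·4801+150·4·392 = 470449,  y_3 = 49·392+4·4801 = 38412
k=4:  x_4 = 49·470449+150·4·38412 = 46099201,  y_4 = 49·38412+4·470449 = 3763984

49 4
4801 392
470449 38412
46099201 3763984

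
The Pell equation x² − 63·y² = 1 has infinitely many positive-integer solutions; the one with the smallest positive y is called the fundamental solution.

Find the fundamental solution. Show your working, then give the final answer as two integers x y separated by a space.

8 1

√63 → a₀=7, period (1,14); ℓ=2 even so k=1
step 0: (7, 1)  from 7·(1,0) + (0,1)
step 1: (8, 1)  from 1·(7,1) + (1,0)
(x₁, y₁) = (8, 1);  8² − 63·1² = 1 ✓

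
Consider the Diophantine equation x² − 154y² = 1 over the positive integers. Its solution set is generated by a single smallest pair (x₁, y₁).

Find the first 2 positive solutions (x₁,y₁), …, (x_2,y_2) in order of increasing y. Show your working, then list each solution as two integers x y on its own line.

√154 = [12; 2,2,3,1,2,1,3,2,2,24, …], period ℓ=10 (even) → k=9
i=0: a=12 ⇒ p=12, q=1
…
i=2: a=2 ⇒ p=62, q=5
i=3: a=3 ⇒ p=211, q=17
…
i=8: a=2 ⇒ p=8724, q=703
i=9: a=2 ⇒ p=21295, q=1716
→ (21295, 1716).  Check: 21295²=453477025, 154·1716²=453477024, difference 1.
(21295+1716√154)^2 = 906954049 + 73084440√154

21295 1716
906954049 73084440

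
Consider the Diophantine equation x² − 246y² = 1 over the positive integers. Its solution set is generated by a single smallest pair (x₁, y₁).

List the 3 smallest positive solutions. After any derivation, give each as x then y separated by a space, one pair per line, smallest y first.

88805 5662
15772656049 1005627820
2801381440774085 178609557104538

d=246: √d = [15; 1,2,5,1,14,1,5,2,1,30] (ℓ=10, even), read p_9/q_9
a_0=15:  p_0=15·1+0=15,  q_0=15·0+1=1
a_1=1:  p_1=1·15+1=16,  q_1=1·1+0=1
…
a_3=5:  p_3=5·47+16=251,  q_3=5·3+1=16
…
a_5=14:  p_5=14·298+251=4423,  q_5=14·19+16=282
a_6=1:  p_6=1·4423+298=4721,  q_6=1·282+19=301
a_7=5:  p_7=5·4721+4423=28028,  q_7=5·301+282=1787
a_8=2:  p_8=2·28028+4721=60777,  q_8=2·1787+301=3875
a_9=1:  p_9=1·60777+28028=88805,  q_9=1·3875+1787=5662
→ (88805, 5662).  Check: 88805²=7886328025, 246·5662²=7886328024, difference 1.
n=2: (88805,5662)∘(88805,5662) = (88805·88805+246·5662·5662, 88805·5662+5662·88805) = (15772656049,1005627820)
n=3: (15772656049,1005627820)∘(88805,5662) = (88805·15772656049+246·5662·1005627820, 88805·1005627820+5662·15772656049) = (2801381440774085,178609557104538)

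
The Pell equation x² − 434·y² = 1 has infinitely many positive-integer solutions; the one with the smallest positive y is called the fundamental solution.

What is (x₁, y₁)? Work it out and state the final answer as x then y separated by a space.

125 6

[20; 1,4,1,40] for √434; ℓ=4 ⇒ convergent index 3
step 0: (20, 1)  from 20·(1,0) + (0,1)
step 1: (21, 1)  from 1·(20,1) + (1,0)
step 2: (104, 5)  from 4·(21,1) + (20,1)
step 3: (125, 6)  from 1·(104,5) + (21,1)
fundamental: x₁=125, y₁=6  (since 15625 − 434·36 = 1)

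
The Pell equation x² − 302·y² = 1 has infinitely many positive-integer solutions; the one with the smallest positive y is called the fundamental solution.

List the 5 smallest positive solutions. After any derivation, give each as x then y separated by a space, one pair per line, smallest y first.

4276623 246092
36579008568257 2104885414632
312869258720405635599 18003602753159249380
2676047735673238042056036097 153989243234046232237072848
22888894590955867721004902116885263 1317107878734614996094061229615228

[17; 2,1,1,1,4,…,1,2,34] for √302; ℓ=16 ⇒ convergent index 15
k=0  a_k=17  p_k/q_k = 17/1
k=1  a_k=2  p_k/q_k = 35/2
k=2  a_k=1  p_k/q_k = 52/3
k=3  a_k=1  p_k/q_k = 87/5
k=4  a_k=1  p_k/q_k = 139/8
…
k=7  a_k=1  p_k/q_k = 2068/119
…
k=9  a_k=1  p_k/q_k = 36581/2105
k=10  a_k=2  p_k/q_k = 107675/6196
k=11  a_k=4  p_k/q_k = 467281/26889
k=12  a_k=1  p_k/q_k = 574956/33085
k=13  a_k=1  p_k/q_k = 1042237/59974
k=14  a_k=1  p_k/q_k = 1617193/93059
k=15  a_k=2  p_k/q_k = 4276623/246092
fundamental: x₁=4276623, y₁=246092  (since 18289504284129 − 302·60561272464 = 1)
(4276623+246092√302)^2 = 36579008568257 + 2104885414632√302
(4276623+246092√302)^3 = 312869258720405635599 + 18003602753159249380√302
(4276623+246092√302)^4 = 2676047735673238042056036097 + 153989243234046232237072848√302
(4276623+246092√302)^5 = 22888894590955867721004902116885263 + 1317107878734614996094061229615228√302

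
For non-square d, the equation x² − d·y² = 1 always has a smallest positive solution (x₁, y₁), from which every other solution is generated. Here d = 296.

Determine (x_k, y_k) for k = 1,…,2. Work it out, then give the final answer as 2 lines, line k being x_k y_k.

√296 = [17; 4,1,7,1,4,34, …], period ℓ=6 (even) → k=5
step 0: (17, 1)  from 17·(1,0) + (0,1)
step 1: (69, 4)  from 4·(17,1) + (1,0)
step 2: (86, 5)  from 1·(69,4) + (17,1)
step 3: (671, 39)  from 7·(86,5) + (69,4)
step 4: (757, 44)  from 1·(671,39) + (86,5)
step 5: (3699, 215)  from 4·(757,44) + (671,39)
→ (3699, 215).  Check: 3699²=13682601, 296·215²=13682600, difference 1.
(3699+215√296)^2 = 27365201 + 1590570√296

3699 215
27365201 1590570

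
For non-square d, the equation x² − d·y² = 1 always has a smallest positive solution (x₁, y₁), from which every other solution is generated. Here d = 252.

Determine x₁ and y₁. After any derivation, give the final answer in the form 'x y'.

√252 = [15; 1,6,1,30, …], period ℓ=4 (even) → k=3
step 0: (15, 1)  from 15·(1,0) + (0,1)
step 1: (16, 1)  from 1·(15,1) + (1,0)
step 2: (111, 7)  from 6·(16,1) + (15,1)
step 3: (127, 8)  from 1·(111,7) + (16,1)
fundamental: x₁=127, y₁=8  (since 16129 − 252·64 = 1)

127 8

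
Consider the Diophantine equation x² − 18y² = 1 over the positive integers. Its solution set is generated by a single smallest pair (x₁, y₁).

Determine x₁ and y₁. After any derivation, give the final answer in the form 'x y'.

√18 → a₀=4, period (4,8); ℓ=2 even so k=1
k=0  a_k=4  p_k/q_k = 4/1
k=1  a_k=4  p_k/q_k = 17/4
fundamental: x₁=17, y₁=4  (since 289 − 18·16 = 1)

17 4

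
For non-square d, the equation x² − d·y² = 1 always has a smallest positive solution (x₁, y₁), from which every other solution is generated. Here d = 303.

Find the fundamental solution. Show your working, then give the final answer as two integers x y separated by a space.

√303 = [17; 2,2,5,2,2,34, …], period ℓ=6 (even) → k=5
a_0=17:  p_0=17·1+0=17,  q_0=17·0+1=1
a_1=2:  p_1=2·17+1=35,  q_1=2·1+0=2
…
a_4=2:  p_4=2·470+87=1027,  q_4=2·27+5=59
a_5=2:  p_5=2·1027+470=2524,  q_5=2·59+27=145
(x₁, y₁) = (2524, 145);  2524² − 303·145² = 1 ✓

2524 145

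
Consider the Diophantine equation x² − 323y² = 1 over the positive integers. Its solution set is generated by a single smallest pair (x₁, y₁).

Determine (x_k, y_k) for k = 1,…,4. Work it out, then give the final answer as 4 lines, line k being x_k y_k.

18 1
647 36
23274 1295
837217 46584

d=323: √d = [17; 1,34] (ℓ=2, even), read p_1/q_1
step 0: (17, 1)  from 17·(1,0) + (0,1)
step 1: (18, 1)  from 1·(17,1) + (1,0)
(x₁, y₁) = (18, 1);  18² − 323·1² = 1 ✓
(x_2, y_2) = (18·18 + 323·1·1, 18·1 + 1·18) = (647, 36)
(x_3, y_3) = (18·647 + 323·1·36, 18·36 + 1·647) = (23274, 1295)
(x_4, y_4) = (18·23274 + 323·1·1295, 18·1295 + 1·23274) = (837217, 46584)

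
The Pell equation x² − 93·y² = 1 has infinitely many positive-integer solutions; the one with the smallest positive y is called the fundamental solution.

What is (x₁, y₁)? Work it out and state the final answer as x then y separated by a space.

12151 1260

√93 = [9; 1,1,1,4,6,4,1,1,1,18, …], period ℓ=10 (even) → k=9
i=0: a=9 ⇒ p=9, q=1
i=1: a=1 ⇒ p=10, q=1
…
i=3: a=1 ⇒ p=29, q=3
i=4: a=4 ⇒ p=135, q=14
…
i=6: a=4 ⇒ p=3491, q=362
i=7: a=1 ⇒ p=4330, q=449
i=8: a=1 ⇒ p=7821, q=811
i=9: a=1 ⇒ p=12151, q=1260
(x₁, y₁) = (12151, 1260);  12151² − 93·1260² = 1 ✓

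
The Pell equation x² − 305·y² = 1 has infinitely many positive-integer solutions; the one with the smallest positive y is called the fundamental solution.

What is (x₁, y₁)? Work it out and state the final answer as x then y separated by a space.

d=305: √d = [17; 2,6,2,34] (ℓ=4, even), read p_3/q_3
k=0  a_k=17  p_k/q_k = 17/1
k=1  a_k=2  p_k/q_k = 35/2
k=2  a_k=6  p_k/q_k = 227/13
k=3  a_k=2  p_k/q_k = 489/28
(x₁, y₁) = (489, 28);  489² − 305·28² = 1 ✓

489 28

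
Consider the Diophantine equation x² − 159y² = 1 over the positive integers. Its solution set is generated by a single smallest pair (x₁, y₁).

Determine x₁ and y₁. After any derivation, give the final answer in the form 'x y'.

d=159: √d = [12; 1,1,1,1,3,1,1,1,1,24] (ℓ=10, even), read p_9/q_9
k=0  a_k=12  p_k/q_k = 12/1
…
k=2  a_k=1  p_k/q_k = 25/2
k=3  a_k=1  p_k/q_k = 38/3
k=4  a_k=1  p_k/q_k = 63/5
k=5  a_k=3  p_k/q_k = 227/18
…
k=8  a_k=1  p_k/q_k = 807/64
k=9  a_k=1  p_k/q_k = 1324/105
fundamental: x₁=1324, y₁=105  (since 1752976 − 159·11025 = 1)

1324 105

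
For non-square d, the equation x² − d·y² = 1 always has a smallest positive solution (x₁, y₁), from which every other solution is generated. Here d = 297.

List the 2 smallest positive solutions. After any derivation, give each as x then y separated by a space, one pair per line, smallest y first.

48599 2820
4723725601 274098360

√297 → a₀=17, period (4,3,1,1,2,1,1,3,4,34); ℓ=10 even so k=9
i=0: a=17 ⇒ p=17, q=1
i=1: a=4 ⇒ p=69, q=4
i=2: a=3 ⇒ p=224, q=13
i=3: a=1 ⇒ p=293, q=17
…
i=5: a=2 ⇒ p=1327, q=77
i=6: a=1 ⇒ p=1844, q=107
i=7: a=1 ⇒ p=3171, q=184
i=8: a=3 ⇒ p=11357, q=659
i=9: a=4 ⇒ p=48599, q=2820
→ (48599, 2820).  Check: 48599²=2361862801, 297·2820²=2361862800, difference 1.
(48599+2820√297)^2 = 4723725601 + 274098360√297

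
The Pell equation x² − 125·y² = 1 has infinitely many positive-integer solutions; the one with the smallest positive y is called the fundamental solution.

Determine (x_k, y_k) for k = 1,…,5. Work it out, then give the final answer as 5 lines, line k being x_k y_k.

d=125: √d = [11; 5,1,1,5,22] (ℓ=5, odd), read p_9/q_9
i=0: a=11 ⇒ p=11, q=1
…
i=4: a=5 ⇒ p=682, q=61
i=5: a=22 ⇒ p=15127, q=1353
…
i=7: a=1 ⇒ p=91444, q=8179
i=8: a=1 ⇒ p=167761, q=15005
i=9: a=5 ⇒ p=930249, q=83204
(x₁, y₁) = (930249, 83204);  930249² − 125·83204² = 1 ✓
(930249+83204√125)^2 = 1730726404001 + 154800875592√125
(930249+83204√125)^3 = 3220013013190122249 + 288006719437081612√125
(930249+83204√125)^4 = 5990827771012465337616001 + 535835925499096664087184√125
(930249+83204√125)^5 = 11145923086309929722690704506249 + 996921667718930338621440576020√125

930249 83204
1730726404001 154800875592
3220013013190122249 288006719437081612
5990827771012465337616001 535835925499096664087184
11145923086309929722690704506249 996921667718930338621440576020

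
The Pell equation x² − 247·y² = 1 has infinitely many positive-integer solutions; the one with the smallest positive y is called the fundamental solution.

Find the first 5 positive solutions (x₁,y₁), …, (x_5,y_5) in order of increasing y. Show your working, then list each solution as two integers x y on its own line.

85292 5427
14549450527 925759368
2481903468612476 157919736025485
423373021275241155457 26938580249245573872
72220663458733833793864412 4595290773079387237355763

[15; 1,2,1,1,9,1,9,1,1,2,1,30] for √247; ℓ=12 ⇒ convergent index 11
i=0: a=15 ⇒ p=15, q=1
…
i=6: a=1 ⇒ p=1163, q=74
i=7: a=9 ⇒ p=11520, q=733
…
i=9: a=1 ⇒ p=24203, q=1540
i=10: a=2 ⇒ p=61089, q=3887
i=11: a=1 ⇒ p=85292, q=5427
→ (85292, 5427).  Check: 85292²=7274725264, 247·5427²=7274725263, difference 1.
n=2: (85292,5427)∘(85292,5427) = (85292·85292+247·5427·5427, 85292·5427+5427·85292) = (14549450527,925759368)
n=3: (14549450527,925759368)∘(85292,5427) = (85292·14549450527+247·5427·925759368, 85292·925759368+5427·14549450527) = (2481903468612476,157919736025485)
n=4: (2481903468612476,157919736025485)∘(85292,5427) = (85292·2481903468612476+247·5427·157919736025485, 85292·157919736025485+5427·2481903468612476) = (423373021275241155457,26938580249245573872)
n=5: (423373021275241155457,26938580249245573872)∘(85292,5427) = (85292·423373021275241155457+247·5427·26938580249245573872, 85292·26938580249245573872+5427·423373021275241155457) = (72220663458733833793864412,4595290773079387237355763)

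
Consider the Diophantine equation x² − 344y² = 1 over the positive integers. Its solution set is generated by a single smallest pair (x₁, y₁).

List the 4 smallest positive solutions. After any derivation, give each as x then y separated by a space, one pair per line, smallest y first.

d=344: √d = [18; 1,1,4,1,3,1,4,1,1,36] (ℓ=10, even), read p_9/q_9
a_0=18:  p_0=18·1+0=18,  q_0=18·0+1=1
a_1=1:  p_1=1·18+1=19,  q_1=1·1+0=1
…
a_3=4:  p_3=4·37+19=167,  q_3=4·2+1=9
a_4=1:  p_4=1·167+37=204,  q_4=1·9+2=11
a_5=3:  p_5=3·204+167=779,  q_5=3·11+9=42
a_6=1:  p_6=1·779+204=983,  q_6=1·42+11=53
…
a_8=1:  p_8=1·4711+983=5694,  q_8=1·254+53=307
a_9=1:  p_9=1·5694+4711=10405,  q_9=1·307+254=561
(x₁, y₁) = (10405, 561);  10405² − 344·561² = 1 ✓
k=2:  x_2 = 10405·10405+344·561·561 = 216528049,  y_2 = 10405·561+561·10405 = 11674410
k=3:  x_3 = 10405·216528049+344·561·11674410 = 4505948689285,  y_3 = 10405·11674410+561·216528049 = 242944471539
k=4:  x_4 = 10405·4505948689285+344·561·242944471539 = 93768792007492801,  y_4 = 10405·242944471539+561·4505948689285 = 5055674441052180

10405 561
216528049 11674410
4505948689285 242944471539
93768792007492801 5055674441052180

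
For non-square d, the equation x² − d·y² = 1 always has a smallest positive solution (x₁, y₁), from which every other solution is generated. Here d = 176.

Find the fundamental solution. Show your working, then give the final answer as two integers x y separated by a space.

199 15

d=176: √d = [13; 3,1,3,26] (ℓ=4, even), read p_3/q_3
k=0  a_k=13  p_k/q_k = 13/1
…
k=2  a_k=1  p_k/q_k = 53/4
k=3  a_k=3  p_k/q_k = 199/15
fundamental: x₁=199, y₁=15  (since 39601 − 176·225 = 1)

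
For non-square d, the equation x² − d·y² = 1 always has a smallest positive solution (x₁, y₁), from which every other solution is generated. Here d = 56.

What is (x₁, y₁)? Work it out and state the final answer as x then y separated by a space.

15 2

√56 = [7; 2,14, …], period ℓ=2 (even) → k=1
a_0=7:  p_0=7·1+0=7,  q_0=7·0+1=1
a_1=2:  p_1=2·7+1=15,  q_1=2·1+0=2
fundamental: x₁=15, y₁=2  (since 225 − 56·4 = 1)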